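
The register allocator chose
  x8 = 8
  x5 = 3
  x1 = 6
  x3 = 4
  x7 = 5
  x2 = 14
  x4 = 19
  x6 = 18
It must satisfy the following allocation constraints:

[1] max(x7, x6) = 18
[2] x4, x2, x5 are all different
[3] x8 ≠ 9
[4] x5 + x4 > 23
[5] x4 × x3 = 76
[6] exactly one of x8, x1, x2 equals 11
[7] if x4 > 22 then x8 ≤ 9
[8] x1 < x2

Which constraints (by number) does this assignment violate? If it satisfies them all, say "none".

[1] max(5, 18) = 18  true
[2] values 19, 14, 3 are pairwise distinct  true
[3] x8 = 8, and 8 ≠ 9  true
[4] x5 + x4 = 3 + 19 = 22; 22 ≤ 23, bound 23 not met  false
[5] x4 × x3 = 19 × 4 = 76  true
[6] x8=8, x1=6, x2=14; 0 of them equal 11, not exactly one  false
[7] x4 = 19, not > 22; antecedent false, conditional vacuously true  true
[8] x1 = 6, x2 = 14; 6 < 14  true

Constraints 4, 6 are violated.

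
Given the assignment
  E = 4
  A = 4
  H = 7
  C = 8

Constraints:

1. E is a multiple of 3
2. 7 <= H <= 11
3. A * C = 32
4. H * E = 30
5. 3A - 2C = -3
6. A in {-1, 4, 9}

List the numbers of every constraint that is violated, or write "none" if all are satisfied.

1. 4 = 3*1 + 1, so 3 does not divide 4  fails
2. H = 7 lies in [7, 11]  holds
3. A * C = 4 * 8 = 32  holds
4. H * E = 7 * 4 = 28, not 30  fails
5. 3A - 2C = 3(4) - 2(8) = -4, not -3  fails
6. A = 4 is in {-1, 4, 9}  holds

Violated: 1, 4, 5.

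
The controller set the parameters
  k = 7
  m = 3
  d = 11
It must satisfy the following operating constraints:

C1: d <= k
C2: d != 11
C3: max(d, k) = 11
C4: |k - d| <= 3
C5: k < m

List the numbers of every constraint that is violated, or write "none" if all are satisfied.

C1: d = 11, k = 7; 11 > 7 (want ≤)  ✗
C2: d = 11, but 11 is required to differ  ✗
C3: max(11, 7) = 11  ✓
C4: |7 - 11| = 4; 4 > 3, exceeds bound 3  ✗
C5: k = 7, m = 3; 7 ≥ 3 (want <)  ✗

The assignment fails constraints 1, 2, 4, and 5.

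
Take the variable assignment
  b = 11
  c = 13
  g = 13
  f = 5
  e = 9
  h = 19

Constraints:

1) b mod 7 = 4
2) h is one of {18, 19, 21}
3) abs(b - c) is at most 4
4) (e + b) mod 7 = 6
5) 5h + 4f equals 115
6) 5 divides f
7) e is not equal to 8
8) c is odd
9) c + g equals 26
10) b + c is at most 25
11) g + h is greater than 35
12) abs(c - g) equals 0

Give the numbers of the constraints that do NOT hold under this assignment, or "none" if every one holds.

Constraint 11 does not hold.

1) 11 mod 7 = 4  holds
2) h = 19 is in {18, 19, 21}  holds
3) abs(11 - 13) = 2; 2 ≤ 4  holds
4) e + b = 20; 20 mod 7 = 6  holds
5) 5h + 4f = 5(19) + 4(5) = 115  holds
6) 5 / 5 = 1, so 5 divides 5  holds
7) e = 9, and 9 ≠ 8  holds
8) c = 13 is odd  holds
9) c + g = 13 + 13 = 26  holds
10) b + c = 11 + 13 = 24; 24 ≤ 25  holds
11) g + h = 13 + 19 = 32; 32 ≤ 35, bound 35 not met  fails
12) abs(13 - 13) = 0  holds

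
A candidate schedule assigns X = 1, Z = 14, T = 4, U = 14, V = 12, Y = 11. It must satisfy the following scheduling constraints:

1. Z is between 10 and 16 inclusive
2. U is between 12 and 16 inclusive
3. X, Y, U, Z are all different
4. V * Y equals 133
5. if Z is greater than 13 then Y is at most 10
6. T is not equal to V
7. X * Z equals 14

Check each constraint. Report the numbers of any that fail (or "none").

Constraints 3, 4, 5 do not hold.

1. Z = 14 lies in [10, 16]  holds
2. U = 14 lies in [12, 16]  holds
3. U = Z = 14, not all different  fails
4. V * Y = 12 * 11 = 132, not 133  fails
5. Z = 14 > 13, so we need Y ≤ 10; but Y = 11 > 10  fails
6. T = 4, V = 12; distinct  holds
7. X * Z = 1 * 14 = 14  holds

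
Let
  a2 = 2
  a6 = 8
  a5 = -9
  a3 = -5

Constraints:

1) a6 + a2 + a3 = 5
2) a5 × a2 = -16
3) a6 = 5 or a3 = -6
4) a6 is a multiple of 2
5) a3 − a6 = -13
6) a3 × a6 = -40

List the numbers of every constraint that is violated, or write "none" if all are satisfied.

1) a6 + a2 + a3 = 8 + 2 + (-5) = 5 — holds.
2) a5 × a2 = -9 × 2 = -18, not -16 — does not hold.
3) a6 = 8 ≠ 5 and a3 = -5 ≠ -6; both disjuncts false — does not hold.
4) 8 / 2 = 4, so 2 divides 8 — holds.
5) a3 − a6 = -5 − 8 = -13 — holds.
6) a3 × a6 = -5 × 8 = -40 — holds.

No — constraints 2, 3 are not satisfied.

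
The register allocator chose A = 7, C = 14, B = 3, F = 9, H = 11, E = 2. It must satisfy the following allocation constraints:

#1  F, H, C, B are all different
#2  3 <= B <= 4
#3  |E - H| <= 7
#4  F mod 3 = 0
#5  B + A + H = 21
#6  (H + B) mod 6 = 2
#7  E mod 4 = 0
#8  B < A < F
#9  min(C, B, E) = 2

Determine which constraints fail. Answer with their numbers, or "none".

#1 values 9, 11, 14, 3 are pairwise distinct — satisfied.
#2 B = 3 lies in [3, 4] — satisfied.
#3 |2 - 11| = 9; 9 > 7, exceeds bound 7 — violated.
#4 9 mod 3 = 0 — satisfied.
#5 B + A + H = 3 + 7 + 11 = 21 — satisfied.
#6 H + B = 14; 14 mod 6 = 2 — satisfied.
#7 2 mod 4 = 2, not 0 — violated.
#8 values 3 < 7 < 9 — satisfied.
#9 min(14, 3, 2) = 2 — satisfied.

Constraints 3, 7 are violated.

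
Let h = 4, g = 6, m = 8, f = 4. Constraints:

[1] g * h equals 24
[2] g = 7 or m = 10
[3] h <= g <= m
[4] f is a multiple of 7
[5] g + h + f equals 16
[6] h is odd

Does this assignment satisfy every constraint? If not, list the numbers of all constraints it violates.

No — constraints 2, 4, 5, and 6 are not satisfied.

[1] g * h = 6 * 4 = 24 — holds.
[2] g = 6 ≠ 7 and m = 8 ≠ 10; both disjuncts false — does not hold.
[3] values 4 <= 6 <= 8 — holds.
[4] 4 = 7*0 + 4, so 7 does not divide 4 — does not hold.
[5] g + h + f = 6 + 4 + 4 = 14, not 16 — does not hold.
[6] h = 4 is even — does not hold.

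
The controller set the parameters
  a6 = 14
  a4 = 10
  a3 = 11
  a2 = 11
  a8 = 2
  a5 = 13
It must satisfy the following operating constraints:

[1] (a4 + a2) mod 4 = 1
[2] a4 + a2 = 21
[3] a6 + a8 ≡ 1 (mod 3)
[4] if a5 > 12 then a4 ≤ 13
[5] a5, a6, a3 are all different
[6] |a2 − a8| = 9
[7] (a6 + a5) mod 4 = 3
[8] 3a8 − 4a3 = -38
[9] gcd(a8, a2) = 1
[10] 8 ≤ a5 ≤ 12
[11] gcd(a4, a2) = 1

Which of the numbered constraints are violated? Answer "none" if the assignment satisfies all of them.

[1] a4 + a2 = 21; 21 mod 4 = 1  ✔
[2] a4 + a2 = 10 + 11 = 21  ✔
[3] a6 + a8 = 16; 16 mod 3 = 1  ✔
[4] a5 = 13 > 12, so we need a4 ≤ 13; a4 = 10 ≤ 13  ✔
[5] values 13, 14, 11 are pairwise distinct  ✔
[6] |11 − 2| = 9  ✔
[7] a6 + a5 = 27; 27 mod 4 = 3  ✔
[8] 3a8 − 4a3 = 3(2) − 4(11) = -38  ✔
[9] gcd(2, 11) = 1  ✔
[10] a5 = 13 is outside [8, 12]  ✘
[11] gcd(10, 11) = 1  ✔

Violated: 10.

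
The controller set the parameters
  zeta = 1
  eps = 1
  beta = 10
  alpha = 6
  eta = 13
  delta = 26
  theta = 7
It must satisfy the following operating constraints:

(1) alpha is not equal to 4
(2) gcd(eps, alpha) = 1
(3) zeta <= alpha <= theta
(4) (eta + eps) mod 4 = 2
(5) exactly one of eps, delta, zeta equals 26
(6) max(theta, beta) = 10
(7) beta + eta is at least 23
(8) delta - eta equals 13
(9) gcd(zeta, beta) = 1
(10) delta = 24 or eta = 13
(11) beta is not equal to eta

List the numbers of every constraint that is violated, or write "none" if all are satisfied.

(1) alpha = 6, and 6 ≠ 4 — satisfied.
(2) gcd(1, 6) = 1 — satisfied.
(3) values 1 <= 6 <= 7 — satisfied.
(4) eta + eps = 14; 14 mod 4 = 2 — satisfied.
(5) eps=1, delta=26, zeta=1; 1 of them equals 26 — satisfied.
(6) max(7, 10) = 10 — satisfied.
(7) beta + eta = 10 + 13 = 23; 23 ≥ 23 — satisfied.
(8) delta - eta = 26 - 13 = 13 — satisfied.
(9) gcd(1, 10) = 1 — satisfied.
(10) delta = 26 ≠ 24, but eta = 13 = 13 (second disjunct) — satisfied.
(11) beta = 10, eta = 13; distinct — satisfied.

None — every constraint holds.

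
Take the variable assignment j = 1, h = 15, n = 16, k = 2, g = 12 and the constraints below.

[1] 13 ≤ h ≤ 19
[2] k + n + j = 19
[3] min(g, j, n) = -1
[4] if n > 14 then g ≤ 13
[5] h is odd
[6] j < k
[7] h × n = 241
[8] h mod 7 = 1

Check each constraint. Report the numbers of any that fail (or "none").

[1] h = 15 lies in [13, 19] — holds.
[2] k + n + j = 2 + 16 + 1 = 19 — holds.
[3] min(12, 1, 16) = 1, not -1 — fails.
[4] n = 16 > 14, so we need g ≤ 13; g = 12 ≤ 13 — holds.
[5] h = 15 is odd — holds.
[6] j = 1, k = 2; 1 < 2 — holds.
[7] h × n = 15 × 16 = 240, not 241 — fails.
[8] 15 mod 7 = 1 — holds.

Constraints 3, 7 are violated.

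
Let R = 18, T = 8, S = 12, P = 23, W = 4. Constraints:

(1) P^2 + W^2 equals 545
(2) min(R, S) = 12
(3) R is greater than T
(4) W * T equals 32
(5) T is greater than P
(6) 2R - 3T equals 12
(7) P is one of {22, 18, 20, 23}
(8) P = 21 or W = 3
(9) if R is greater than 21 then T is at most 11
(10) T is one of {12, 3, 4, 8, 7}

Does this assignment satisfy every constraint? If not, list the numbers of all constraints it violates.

(1) P^2 + W^2 = 23^2 + 4^2 = 529 + 16 = 545 — holds.
(2) min(18, 12) = 12 — holds.
(3) R = 18, T = 8; 18 > 8 — holds.
(4) W * T = 4 * 8 = 32 — holds.
(5) T = 8, P = 23; 8 ≤ 23 (want >) — does not hold.
(6) 2R - 3T = 2(18) - 3(8) = 12 — holds.
(7) P = 23 is in {22, 18, 20, 23} — holds.
(8) P = 23 ≠ 21 and W = 4 ≠ 3; both disjuncts false — does not hold.
(9) R = 18, not > 21; antecedent false, conditional vacuously true — holds.
(10) T = 8 is in {12, 3, 4, 8, 7} — holds.

The assignment fails constraints 5, 8.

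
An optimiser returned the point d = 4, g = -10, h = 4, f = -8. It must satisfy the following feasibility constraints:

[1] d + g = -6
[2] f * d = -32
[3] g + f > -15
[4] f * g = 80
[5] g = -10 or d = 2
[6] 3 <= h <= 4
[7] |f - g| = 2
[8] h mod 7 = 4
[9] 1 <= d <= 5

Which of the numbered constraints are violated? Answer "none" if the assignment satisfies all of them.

[1] d + g = 4 + (-10) = -6 — holds.
[2] f * d = -8 * 4 = -32 — holds.
[3] g + f = -10 + (-8) = -18; -18 ≤ -15, bound -15 not met — does not hold.
[4] f * g = -8 * (-10) = 80 — holds.
[5] g = -10 = -10 (first disjunct) — holds.
[6] h = 4 lies in [3, 4] — holds.
[7] |-8 - (-10)| = 2 — holds.
[8] 4 mod 7 = 4 — holds.
[9] d = 4 lies in [1, 5] — holds.

The assignment fails constraint 3.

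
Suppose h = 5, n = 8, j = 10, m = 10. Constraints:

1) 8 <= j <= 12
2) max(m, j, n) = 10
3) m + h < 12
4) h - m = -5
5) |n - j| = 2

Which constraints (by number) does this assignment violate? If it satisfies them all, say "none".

The assignment fails constraint 3.

1) j = 10 lies in [8, 12]  true
2) max(10, 10, 8) = 10  true
3) m + h = 10 + 5 = 15; 15 ≥ 12, bound 12 not met  false
4) h - m = 5 - 10 = -5  true
5) |8 - 10| = 2  true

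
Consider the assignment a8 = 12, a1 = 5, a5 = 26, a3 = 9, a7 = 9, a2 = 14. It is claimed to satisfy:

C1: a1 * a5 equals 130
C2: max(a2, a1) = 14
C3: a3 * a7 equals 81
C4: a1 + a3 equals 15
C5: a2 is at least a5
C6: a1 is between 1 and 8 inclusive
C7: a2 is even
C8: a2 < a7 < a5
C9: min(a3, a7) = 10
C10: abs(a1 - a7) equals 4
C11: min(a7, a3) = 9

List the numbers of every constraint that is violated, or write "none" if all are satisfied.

C1: a1 * a5 = 5 * 26 = 130 — OK.
C2: max(14, 5) = 14 — OK.
C3: a3 * a7 = 9 * 9 = 81 — OK.
C4: a1 + a3 = 5 + 9 = 14, not 15 — violated.
C5: a2 = 14, a5 = 26; 14 < 26 (want ≥) — violated.
C6: a1 = 5 lies in [1, 8] — OK.
C7: a2 = 14 is even — OK.
C8: values 14, 9, 26; a2 = 14 is not < a7 = 9 — violated.
C9: min(9, 9) = 9, not 10 — violated.
C10: abs(5 - 9) = 4 — OK.
C11: min(9, 9) = 9 — OK.

No — constraints 4, 5, 8, and 9 are not satisfied.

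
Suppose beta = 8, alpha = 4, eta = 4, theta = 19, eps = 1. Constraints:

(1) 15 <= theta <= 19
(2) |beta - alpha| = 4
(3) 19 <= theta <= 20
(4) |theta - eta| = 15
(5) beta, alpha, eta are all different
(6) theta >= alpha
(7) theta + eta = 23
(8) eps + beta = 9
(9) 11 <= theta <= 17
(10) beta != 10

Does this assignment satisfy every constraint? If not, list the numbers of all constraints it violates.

Constraints 5, 9 do not hold.

(1) theta = 19 lies in [15, 19] — satisfied.
(2) |8 - 4| = 4 — satisfied.
(3) theta = 19 lies in [19, 20] — satisfied.
(4) |19 - 4| = 15 — satisfied.
(5) alpha = eta = 4, not all different — violated.
(6) theta = 19, alpha = 4; 19 ≥ 4 — satisfied.
(7) theta + eta = 19 + 4 = 23 — satisfied.
(8) eps + beta = 1 + 8 = 9 — satisfied.
(9) theta = 19 is outside [11, 17] — violated.
(10) beta = 8, and 8 ≠ 10 — satisfied.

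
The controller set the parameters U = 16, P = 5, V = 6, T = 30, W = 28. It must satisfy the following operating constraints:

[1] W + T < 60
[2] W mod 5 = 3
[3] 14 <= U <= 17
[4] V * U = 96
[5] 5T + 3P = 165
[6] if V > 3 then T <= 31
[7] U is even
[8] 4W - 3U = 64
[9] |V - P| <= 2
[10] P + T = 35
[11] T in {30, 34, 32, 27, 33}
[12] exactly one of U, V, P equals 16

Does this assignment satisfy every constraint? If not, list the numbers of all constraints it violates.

All constraints are satisfied.

[1] W + T = 28 + 30 = 58; 58 < 60  OK
[2] 28 mod 5 = 3  OK
[3] U = 16 lies in [14, 17]  OK
[4] V * U = 6 * 16 = 96  OK
[5] 5T + 3P = 5(30) + 3(5) = 165  OK
[6] V = 6 > 3, so we need T ≤ 31; T = 30 ≤ 31  OK
[7] U = 16 is even  OK
[8] 4W - 3U = 4(28) - 3(16) = 64  OK
[9] |6 - 5| = 1; 1 ≤ 2  OK
[10] P + T = 5 + 30 = 35  OK
[11] T = 30 is in {30, 34, 32, 27, 33}  OK
[12] U=16, V=6, P=5; 1 of them equals 16  OK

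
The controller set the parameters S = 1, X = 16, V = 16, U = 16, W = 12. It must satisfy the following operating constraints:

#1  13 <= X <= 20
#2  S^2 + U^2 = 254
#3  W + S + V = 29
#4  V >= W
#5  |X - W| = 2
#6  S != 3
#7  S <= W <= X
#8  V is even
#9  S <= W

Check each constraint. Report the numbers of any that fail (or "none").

Violated: 2 and 5.

#1 X = 16 lies in [13, 20]  yes
#2 S^2 + U^2 = 1^2 + 16^2 = 1 + 256 = 257, not 254  no
#3 W + S + V = 12 + 1 + 16 = 29  yes
#4 V = 16, W = 12; 16 ≥ 12  yes
#5 |16 - 12| = 4, not 2  no
#6 S = 1, and 1 ≠ 3  yes
#7 values 1 <= 12 <= 16  yes
#8 V = 16 is even  yes
#9 S = 1, W = 12; 1 ≤ 12  yes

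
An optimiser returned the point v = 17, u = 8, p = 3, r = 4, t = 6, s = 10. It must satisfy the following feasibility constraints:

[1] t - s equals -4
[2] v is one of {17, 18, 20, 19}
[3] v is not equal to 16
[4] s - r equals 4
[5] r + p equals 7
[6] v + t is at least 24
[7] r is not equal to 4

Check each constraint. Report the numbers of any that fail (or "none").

The assignment fails constraints 4, 6, 7.

[1] t - s = 6 - 10 = -4 — holds.
[2] v = 17 is in {17, 18, 20, 19} — holds.
[3] v = 17, and 17 ≠ 16 — holds.
[4] s - r = 10 - 4 = 6, not 4 — fails.
[5] r + p = 4 + 3 = 7 — holds.
[6] v + t = 17 + 6 = 23; 23 < 24, bound 24 not met — fails.
[7] r = 4, but 4 is required to differ — fails.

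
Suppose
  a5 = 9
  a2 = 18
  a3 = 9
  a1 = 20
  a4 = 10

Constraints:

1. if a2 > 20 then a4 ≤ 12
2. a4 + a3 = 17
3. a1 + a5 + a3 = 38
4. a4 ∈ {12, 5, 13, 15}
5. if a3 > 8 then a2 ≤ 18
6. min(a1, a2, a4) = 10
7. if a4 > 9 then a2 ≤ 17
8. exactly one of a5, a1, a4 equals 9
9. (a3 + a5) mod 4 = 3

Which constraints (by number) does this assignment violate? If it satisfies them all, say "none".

1. a2 = 18, not > 20; antecedent false, conditional vacuously true  ✔
2. a4 + a3 = 10 + 9 = 19, not 17  ✘
3. a1 + a5 + a3 = 20 + 9 + 9 = 38  ✔
4. a4 = 10 is not in {12, 5, 13, 15}  ✘
5. a3 = 9 > 8, so we need a2 ≤ 18; a2 = 18 ≤ 18  ✔
6. min(20, 18, 10) = 10  ✔
7. a4 = 10 > 9, so we need a2 ≤ 17; but a2 = 18 > 17  ✘
8. a5=9, a1=20, a4=10; 1 of them equals 9  ✔
9. a3 + a5 = 18; 18 mod 4 = 2, not 3  ✘

Violated: 2, 4, 7, 9.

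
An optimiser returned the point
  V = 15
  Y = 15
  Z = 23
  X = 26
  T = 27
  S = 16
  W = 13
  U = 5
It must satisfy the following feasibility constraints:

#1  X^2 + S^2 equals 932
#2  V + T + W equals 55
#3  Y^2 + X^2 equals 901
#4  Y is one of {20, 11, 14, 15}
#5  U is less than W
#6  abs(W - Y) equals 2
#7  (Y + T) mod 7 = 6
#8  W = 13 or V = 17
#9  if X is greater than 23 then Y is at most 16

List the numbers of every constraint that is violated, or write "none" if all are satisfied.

Constraint 7 does not hold.

#1 X^2 + S^2 = 26^2 + 16^2 = 676 + 256 = 932  yes
#2 V + T + W = 15 + 27 + 13 = 55  yes
#3 Y^2 + X^2 = 15^2 + 26^2 = 225 + 676 = 901  yes
#4 Y = 15 is in {20, 11, 14, 15}  yes
#5 U = 5, W = 13; 5 < 13  yes
#6 abs(13 - 15) = 2  yes
#7 Y + T = 42; 42 mod 7 = 0, not 6  no
#8 W = 13 = 13 (first disjunct)  yes
#9 X = 26 > 23, so we need Y ≤ 16; Y = 15 ≤ 16  yes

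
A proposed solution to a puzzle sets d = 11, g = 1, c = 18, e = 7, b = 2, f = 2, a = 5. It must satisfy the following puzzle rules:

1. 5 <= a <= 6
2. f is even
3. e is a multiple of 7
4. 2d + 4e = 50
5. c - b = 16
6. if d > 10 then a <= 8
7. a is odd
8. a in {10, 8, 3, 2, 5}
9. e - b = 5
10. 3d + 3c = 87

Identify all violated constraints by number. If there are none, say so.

1. a = 5 lies in [5, 6]  yes
2. f = 2 is even  yes
3. 7 / 7 = 1, so 7 divides 7  yes
4. 2d + 4e = 2(11) + 4(7) = 50  yes
5. c - b = 18 - 2 = 16  yes
6. d = 11 > 10, so we need a ≤ 8; a = 5 ≤ 8  yes
7. a = 5 is odd  yes
8. a = 5 is in {10, 8, 3, 2, 5}  yes
9. e - b = 7 - 2 = 5  yes
10. 3d + 3c = 3(11) + 3(18) = 87  yes

No violations.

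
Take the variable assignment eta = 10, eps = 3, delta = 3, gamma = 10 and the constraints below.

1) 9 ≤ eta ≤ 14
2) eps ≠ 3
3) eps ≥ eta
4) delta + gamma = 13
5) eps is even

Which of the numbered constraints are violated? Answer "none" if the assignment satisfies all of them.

Constraints 2, 3, 5 are violated.

1) eta = 10 lies in [9, 14]  yes
2) eps = 3, but 3 is required to differ  no
3) eps = 3, eta = 10; 3 < 10 (want ≥)  no
4) delta + gamma = 3 + 10 = 13  yes
5) eps = 3 is odd  no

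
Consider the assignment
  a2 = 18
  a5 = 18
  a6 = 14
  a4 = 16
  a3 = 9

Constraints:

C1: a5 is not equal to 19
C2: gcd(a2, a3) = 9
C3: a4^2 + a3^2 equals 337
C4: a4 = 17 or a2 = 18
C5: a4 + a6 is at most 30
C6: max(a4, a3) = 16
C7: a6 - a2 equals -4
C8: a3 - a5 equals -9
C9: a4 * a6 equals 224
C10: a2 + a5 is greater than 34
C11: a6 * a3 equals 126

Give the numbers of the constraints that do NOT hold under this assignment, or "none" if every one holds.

C1: a5 = 18, and 18 ≠ 19 — holds.
C2: gcd(18, 9) = 9 — holds.
C3: a4^2 + a3^2 = 16^2 + 9^2 = 256 + 81 = 337 — holds.
C4: a4 = 16 ≠ 17, but a2 = 18 = 18 (second disjunct) — holds.
C5: a4 + a6 = 16 + 14 = 30; 30 ≤ 30 — holds.
C6: max(16, 9) = 16 — holds.
C7: a6 - a2 = 14 - 18 = -4 — holds.
C8: a3 - a5 = 9 - 18 = -9 — holds.
C9: a4 * a6 = 16 * 14 = 224 — holds.
C10: a2 + a5 = 18 + 18 = 36; 36 > 34 — holds.
C11: a6 * a3 = 14 * 9 = 126 — holds.

Yes — all constraints hold.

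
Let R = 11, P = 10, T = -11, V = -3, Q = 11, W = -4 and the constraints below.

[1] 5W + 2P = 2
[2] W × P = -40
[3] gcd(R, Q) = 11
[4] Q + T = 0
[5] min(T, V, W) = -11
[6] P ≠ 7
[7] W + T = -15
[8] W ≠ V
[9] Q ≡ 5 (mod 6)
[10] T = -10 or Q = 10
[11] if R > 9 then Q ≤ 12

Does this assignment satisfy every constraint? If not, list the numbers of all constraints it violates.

[1] 5W + 2P = 5(-4) + 2(10) = 0, not 2 — violated.
[2] W × P = -4 × 10 = -40 — satisfied.
[3] gcd(11, 11) = 11 — satisfied.
[4] Q + T = 11 + (-11) = 0 — satisfied.
[5] min(-11, -3, -4) = -11 — satisfied.
[6] P = 10, and 10 ≠ 7 — satisfied.
[7] W + T = -4 + (-11) = -15 — satisfied.
[8] W = -4, V = -3; distinct — satisfied.
[9] 11 mod 6 = 5 — satisfied.
[10] T = -11 ≠ -10 and Q = 11 ≠ 10; both disjuncts false — violated.
[11] R = 11 > 9, so we need Q ≤ 12; Q = 11 ≤ 12 — satisfied.

Constraints 1 and 10 are violated.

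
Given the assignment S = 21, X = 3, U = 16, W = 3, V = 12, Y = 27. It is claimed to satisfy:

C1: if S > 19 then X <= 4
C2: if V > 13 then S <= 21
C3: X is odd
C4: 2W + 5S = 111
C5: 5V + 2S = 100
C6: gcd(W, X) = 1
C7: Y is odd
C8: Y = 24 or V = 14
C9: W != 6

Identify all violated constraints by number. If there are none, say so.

Constraints 5, 6, 8 do not hold.

C1: S = 21 > 19, so we need X ≤ 4; X = 3 ≤ 4  yes
C2: V = 12, not > 13; antecedent false, conditional vacuously true  yes
C3: X = 3 is odd  yes
C4: 2W + 5S = 2(3) + 5(21) = 111  yes
C5: 5V + 2S = 5(12) + 2(21) = 102, not 100  no
C6: gcd(3, 3) = 3, not 1  no
C7: Y = 27 is odd  yes
C8: Y = 27 ≠ 24 and V = 12 ≠ 14; both disjuncts false  no
C9: W = 3, and 3 ≠ 6  yes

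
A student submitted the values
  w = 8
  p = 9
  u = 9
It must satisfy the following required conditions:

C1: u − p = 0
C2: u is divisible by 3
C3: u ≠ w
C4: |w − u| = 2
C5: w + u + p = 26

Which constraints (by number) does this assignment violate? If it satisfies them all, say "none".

The assignment fails constraint 4.

C1: u − p = 9 − 9 = 0  true
C2: 9 / 3 = 3, so 3 divides 9  true
C3: u = 9, w = 8; distinct  true
C4: |8 − 9| = 1, not 2  false
C5: w + u + p = 8 + 9 + 9 = 26  true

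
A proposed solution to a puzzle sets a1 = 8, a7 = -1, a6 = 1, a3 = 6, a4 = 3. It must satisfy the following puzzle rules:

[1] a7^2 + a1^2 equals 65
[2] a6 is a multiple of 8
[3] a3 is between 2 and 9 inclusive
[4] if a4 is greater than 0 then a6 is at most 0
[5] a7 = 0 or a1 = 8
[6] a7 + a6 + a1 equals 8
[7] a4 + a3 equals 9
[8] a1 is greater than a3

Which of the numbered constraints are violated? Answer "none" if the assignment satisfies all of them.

Violated: 2 and 4.

[1] a7^2 + a1^2 = (-1)^2 + 8^2 = 1 + 64 = 65  OK
[2] 1 = 8*0 + 1, so 8 does not divide 1  FAIL
[3] a3 = 6 lies in [2, 9]  OK
[4] a4 = 3 > 0, so we need a6 ≤ 0; but a6 = 1 > 0  FAIL
[5] a7 = -1 ≠ 0, but a1 = 8 = 8 (second disjunct)  OK
[6] a7 + a6 + a1 = -1 + 1 + 8 = 8  OK
[7] a4 + a3 = 3 + 6 = 9  OK
[8] a1 = 8, a3 = 6; 8 > 6  OK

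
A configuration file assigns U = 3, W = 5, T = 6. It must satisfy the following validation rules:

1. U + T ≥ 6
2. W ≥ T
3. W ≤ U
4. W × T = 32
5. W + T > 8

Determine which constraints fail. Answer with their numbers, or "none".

1. U + T = 3 + 6 = 9; 9 ≥ 6  ✓
2. W = 5, T = 6; 5 < 6 (want ≥)  ✗
3. W = 5, U = 3; 5 > 3 (want ≤)  ✗
4. W × T = 5 × 6 = 30, not 32  ✗
5. W + T = 5 + 6 = 11; 11 > 8  ✓

No — constraints 2, 3, and 4 are not satisfied.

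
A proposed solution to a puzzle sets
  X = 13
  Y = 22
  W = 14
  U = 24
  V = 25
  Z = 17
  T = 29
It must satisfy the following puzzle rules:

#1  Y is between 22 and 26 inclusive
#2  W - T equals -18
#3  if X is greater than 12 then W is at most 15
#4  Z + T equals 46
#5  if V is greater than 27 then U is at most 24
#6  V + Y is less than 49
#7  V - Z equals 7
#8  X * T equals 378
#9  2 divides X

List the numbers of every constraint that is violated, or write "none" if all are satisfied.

Constraints 2, 7, 8, 9 are violated.

#1 Y = 22 lies in [22, 26]  yes
#2 W - T = 14 - 29 = -15, not -18  no
#3 X = 13 > 12, so we need W ≤ 15; W = 14 ≤ 15  yes
#4 Z + T = 17 + 29 = 46  yes
#5 V = 25, not > 27; antecedent false, conditional vacuously true  yes
#6 V + Y = 25 + 22 = 47; 47 < 49  yes
#7 V - Z = 25 - 17 = 8, not 7  no
#8 X * T = 13 * 29 = 377, not 378  no
#9 13 = 2*6 + 1, so 2 does not divide 13  no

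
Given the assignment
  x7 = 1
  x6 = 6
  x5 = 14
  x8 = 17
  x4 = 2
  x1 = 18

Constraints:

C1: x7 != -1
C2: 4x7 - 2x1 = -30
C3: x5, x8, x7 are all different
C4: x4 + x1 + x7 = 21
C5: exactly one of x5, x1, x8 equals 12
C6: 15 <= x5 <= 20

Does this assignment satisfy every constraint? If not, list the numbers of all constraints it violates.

C1: x7 = 1, and 1 ≠ -1  ✔
C2: 4x7 - 2x1 = 4(1) - 2(18) = -32, not -30  ✘
C3: values 14, 17, 1 are pairwise distinct  ✔
C4: x4 + x1 + x7 = 2 + 18 + 1 = 21  ✔
C5: x5=14, x1=18, x8=17; 0 of them equal 12, not exactly one  ✘
C6: x5 = 14 is outside [15, 20]  ✘

Violated: 2, 5, and 6.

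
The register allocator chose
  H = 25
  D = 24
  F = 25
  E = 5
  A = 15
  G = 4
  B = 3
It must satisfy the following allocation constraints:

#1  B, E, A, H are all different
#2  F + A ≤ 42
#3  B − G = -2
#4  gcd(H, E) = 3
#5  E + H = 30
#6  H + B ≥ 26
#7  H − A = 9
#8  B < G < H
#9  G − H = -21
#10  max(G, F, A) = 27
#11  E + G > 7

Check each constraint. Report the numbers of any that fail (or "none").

#1 values 3, 5, 15, 25 are pairwise distinct — satisfied.
#2 F + A = 25 + 15 = 40; 40 ≤ 42 — satisfied.
#3 B − G = 3 − 4 = -1, not -2 — violated.
#4 gcd(25, 5) = 5, not 3 — violated.
#5 E + H = 5 + 25 = 30 — satisfied.
#6 H + B = 25 + 3 = 28; 28 ≥ 26 — satisfied.
#7 H − A = 25 − 15 = 10, not 9 — violated.
#8 values 3 < 4 < 25 — satisfied.
#9 G − H = 4 − 25 = -21 — satisfied.
#10 max(4, 25, 15) = 25, not 27 — violated.
#11 E + G = 5 + 4 = 9; 9 > 7 — satisfied.

Constraints 3, 4, 7, 10 do not hold.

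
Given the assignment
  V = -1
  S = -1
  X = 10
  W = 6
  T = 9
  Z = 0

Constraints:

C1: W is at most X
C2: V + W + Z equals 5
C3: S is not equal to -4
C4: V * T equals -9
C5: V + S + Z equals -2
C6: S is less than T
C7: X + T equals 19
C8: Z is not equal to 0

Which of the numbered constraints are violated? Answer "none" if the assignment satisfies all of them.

The assignment fails constraint 8.

C1: W = 6, X = 10; 6 ≤ 10  yes
C2: V + W + Z = -1 + 6 + 0 = 5  yes
C3: S = -1, and -1 ≠ -4  yes
C4: V * T = -1 * 9 = -9  yes
C5: V + S + Z = -1 + (-1) + 0 = -2  yes
C6: S = -1, T = 9; -1 < 9  yes
C7: X + T = 10 + 9 = 19  yes
C8: Z = 0, but 0 is required to differ  no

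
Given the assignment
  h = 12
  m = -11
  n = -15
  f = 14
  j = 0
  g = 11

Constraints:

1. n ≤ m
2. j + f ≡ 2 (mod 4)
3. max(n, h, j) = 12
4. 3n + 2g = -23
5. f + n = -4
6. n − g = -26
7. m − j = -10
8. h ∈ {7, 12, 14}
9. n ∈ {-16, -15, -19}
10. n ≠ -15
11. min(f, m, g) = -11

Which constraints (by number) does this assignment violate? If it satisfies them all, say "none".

1. n = -15, m = -11; -15 ≤ -11  holds
2. j + f = 14; 14 mod 4 = 2  holds
3. max(-15, 12, 0) = 12  holds
4. 3n + 2g = 3(-15) + 2(11) = -23  holds
5. f + n = 14 + (-15) = -1, not -4  fails
6. n − g = -15 − 11 = -26  holds
7. m − j = -11 − 0 = -11, not -10  fails
8. h = 12 is in {7, 12, 14}  holds
9. n = -15 is in {-16, -15, -19}  holds
10. n = -15, but -15 is required to differ  fails
11. min(14, -11, 11) = -11  holds

Violated: 5, 7, and 10.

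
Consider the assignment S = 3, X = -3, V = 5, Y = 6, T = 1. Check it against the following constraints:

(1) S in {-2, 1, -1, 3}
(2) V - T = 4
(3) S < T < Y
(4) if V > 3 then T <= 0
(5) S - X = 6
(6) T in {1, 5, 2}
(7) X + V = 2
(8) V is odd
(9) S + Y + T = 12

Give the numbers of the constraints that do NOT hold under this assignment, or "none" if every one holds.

No — constraints 3, 4, 9 are not satisfied.

(1) S = 3 is in {-2, 1, -1, 3} — OK.
(2) V - T = 5 - 1 = 4 — OK.
(3) values 3, 1, 6; S = 3 is not < T = 1 — violated.
(4) V = 5 > 3, so we need T ≤ 0; but T = 1 > 0 — violated.
(5) S - X = 3 - (-3) = 6 — OK.
(6) T = 1 is in {1, 5, 2} — OK.
(7) X + V = -3 + 5 = 2 — OK.
(8) V = 5 is odd — OK.
(9) S + Y + T = 3 + 6 + 1 = 10, not 12 — violated.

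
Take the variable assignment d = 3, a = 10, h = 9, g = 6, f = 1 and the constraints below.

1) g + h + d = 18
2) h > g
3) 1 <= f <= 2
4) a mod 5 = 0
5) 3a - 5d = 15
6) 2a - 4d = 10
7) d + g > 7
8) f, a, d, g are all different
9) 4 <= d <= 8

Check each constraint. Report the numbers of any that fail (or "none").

Violated: 6 and 9.

1) g + h + d = 6 + 9 + 3 = 18  ✔
2) h = 9, g = 6; 9 > 6  ✔
3) f = 1 lies in [1, 2]  ✔
4) 10 mod 5 = 0  ✔
5) 3a - 5d = 3(10) - 5(3) = 15  ✔
6) 2a - 4d = 2(10) - 4(3) = 8, not 10  ✘
7) d + g = 3 + 6 = 9; 9 > 7  ✔
8) values 1, 10, 3, 6 are pairwise distinct  ✔
9) d = 3 is outside [4, 8]  ✘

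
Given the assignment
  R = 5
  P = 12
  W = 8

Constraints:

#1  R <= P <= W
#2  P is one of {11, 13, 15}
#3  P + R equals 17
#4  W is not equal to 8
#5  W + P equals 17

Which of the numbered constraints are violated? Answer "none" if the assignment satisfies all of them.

No — constraints 1, 2, 4, 5 are not satisfied.

#1 values 5, 12, 8; P = 12 is not <= W = 8 — does not hold.
#2 P = 12 is not in {11, 13, 15} — does not hold.
#3 P + R = 12 + 5 = 17 — holds.
#4 W = 8, but 8 is required to differ — does not hold.
#5 W + P = 8 + 12 = 20, not 17 — does not hold.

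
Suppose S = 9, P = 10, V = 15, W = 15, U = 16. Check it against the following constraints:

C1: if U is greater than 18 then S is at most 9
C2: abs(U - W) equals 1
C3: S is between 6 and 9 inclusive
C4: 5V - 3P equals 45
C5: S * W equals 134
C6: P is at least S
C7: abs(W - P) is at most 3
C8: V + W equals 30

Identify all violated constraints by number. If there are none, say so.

Constraints 5 and 7 do not hold.

C1: U = 16, not > 18; antecedent false, conditional vacuously true  true
C2: abs(16 - 15) = 1  true
C3: S = 9 lies in [6, 9]  true
C4: 5V - 3P = 5(15) - 3(10) = 45  true
C5: S * W = 9 * 15 = 135, not 134  false
C6: P = 10, S = 9; 10 ≥ 9  true
C7: abs(15 - 10) = 5; 5 > 3, exceeds bound 3  false
C8: V + W = 15 + 15 = 30  true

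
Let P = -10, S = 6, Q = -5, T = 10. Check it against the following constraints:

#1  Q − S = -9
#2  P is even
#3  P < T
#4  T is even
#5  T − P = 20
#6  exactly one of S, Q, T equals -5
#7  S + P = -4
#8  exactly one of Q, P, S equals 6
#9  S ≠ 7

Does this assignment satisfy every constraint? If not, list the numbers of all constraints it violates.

#1 Q − S = -5 − 6 = -11, not -9  false
#2 P = -10 is even  true
#3 P = -10, T = 10; -10 < 10  true
#4 T = 10 is even  true
#5 T − P = 10 − (-10) = 20  true
#6 S=6, Q=-5, T=10; 1 of them equals -5  true
#7 S + P = 6 + (-10) = -4  true
#8 Q=-5, P=-10, S=6; 1 of them equals 6  true
#9 S = 6, and 6 ≠ 7  true

Constraint 1 does not hold.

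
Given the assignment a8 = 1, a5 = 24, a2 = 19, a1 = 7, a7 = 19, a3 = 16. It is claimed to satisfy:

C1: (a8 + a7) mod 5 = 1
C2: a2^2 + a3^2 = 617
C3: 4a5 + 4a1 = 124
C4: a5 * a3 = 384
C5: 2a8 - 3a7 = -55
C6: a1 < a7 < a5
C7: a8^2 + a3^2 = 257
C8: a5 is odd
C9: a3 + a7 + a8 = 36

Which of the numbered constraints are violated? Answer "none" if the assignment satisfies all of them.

C1: a8 + a7 = 20; 20 mod 5 = 0, not 1 — violated.
C2: a2^2 + a3^2 = 19^2 + 16^2 = 361 + 256 = 617 — satisfied.
C3: 4a5 + 4a1 = 4(24) + 4(7) = 124 — satisfied.
C4: a5 * a3 = 24 * 16 = 384 — satisfied.
C5: 2a8 - 3a7 = 2(1) - 3(19) = -55 — satisfied.
C6: values 7 < 19 < 24 — satisfied.
C7: a8^2 + a3^2 = 1^2 + 16^2 = 1 + 256 = 257 — satisfied.
C8: a5 = 24 is even — violated.
C9: a3 + a7 + a8 = 16 + 19 + 1 = 36 — satisfied.

Violated: 1 and 8.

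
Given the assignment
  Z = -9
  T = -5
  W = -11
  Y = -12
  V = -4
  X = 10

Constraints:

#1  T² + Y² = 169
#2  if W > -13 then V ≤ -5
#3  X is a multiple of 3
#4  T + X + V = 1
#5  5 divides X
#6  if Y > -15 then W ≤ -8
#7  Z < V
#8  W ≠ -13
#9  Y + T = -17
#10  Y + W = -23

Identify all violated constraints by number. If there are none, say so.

Constraints 2, 3 do not hold.

#1 T² + Y² = (-5)² + (-12)² = 25 + 144 = 169  yes
#2 W = -11 > -13, so we need V ≤ -5; but V = -4 > -5  no
#3 10 = 3×3 + 1, so 3 does not divide 10  no
#4 T + X + V = -5 + 10 + (-4) = 1  yes
#5 10 / 5 = 2, so 5 divides 10  yes
#6 Y = -12 > -15, so we need W ≤ -8; W = -11 ≤ -8  yes
#7 Z = -9, V = -4; -9 < -4  yes
#8 W = -11, and -11 ≠ -13  yes
#9 Y + T = -12 + (-5) = -17  yes
#10 Y + W = -12 + (-11) = -23  yes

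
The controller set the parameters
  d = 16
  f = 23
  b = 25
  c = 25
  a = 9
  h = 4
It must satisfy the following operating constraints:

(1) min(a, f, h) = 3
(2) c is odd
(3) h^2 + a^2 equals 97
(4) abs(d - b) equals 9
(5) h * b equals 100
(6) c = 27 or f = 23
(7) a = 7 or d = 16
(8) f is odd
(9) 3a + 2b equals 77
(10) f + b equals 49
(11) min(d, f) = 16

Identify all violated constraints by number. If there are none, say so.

(1) min(9, 23, 4) = 4, not 3 — does not hold.
(2) c = 25 is odd — holds.
(3) h^2 + a^2 = 4^2 + 9^2 = 16 + 81 = 97 — holds.
(4) abs(16 - 25) = 9 — holds.
(5) h * b = 4 * 25 = 100 — holds.
(6) c = 25 ≠ 27, but f = 23 = 23 (second disjunct) — holds.
(7) a = 9 ≠ 7, but d = 16 = 16 (second disjunct) — holds.
(8) f = 23 is odd — holds.
(9) 3a + 2b = 3(9) + 2(25) = 77 — holds.
(10) f + b = 23 + 25 = 48, not 49 — does not hold.
(11) min(16, 23) = 16 — holds.

No — constraints 1, 10 are not satisfied.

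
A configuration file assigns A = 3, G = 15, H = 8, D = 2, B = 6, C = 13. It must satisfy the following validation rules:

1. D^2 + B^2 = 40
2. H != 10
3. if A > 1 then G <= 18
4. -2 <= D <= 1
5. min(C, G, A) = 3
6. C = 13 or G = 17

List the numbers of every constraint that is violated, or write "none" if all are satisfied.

No — constraint 4 is not satisfied.

1. D^2 + B^2 = 2^2 + 6^2 = 4 + 36 = 40 — holds.
2. H = 8, and 8 ≠ 10 — holds.
3. A = 3 > 1, so we need G ≤ 18; G = 15 ≤ 18 — holds.
4. D = 2 is outside [-2, 1] — does not hold.
5. min(13, 15, 3) = 3 — holds.
6. C = 13 = 13 (first disjunct) — holds.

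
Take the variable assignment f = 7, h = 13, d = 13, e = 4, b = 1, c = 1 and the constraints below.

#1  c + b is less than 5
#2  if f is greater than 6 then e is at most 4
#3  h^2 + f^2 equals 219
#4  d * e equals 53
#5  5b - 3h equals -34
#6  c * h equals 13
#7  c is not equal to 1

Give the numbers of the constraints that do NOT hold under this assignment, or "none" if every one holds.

No — constraints 3, 4, and 7 are not satisfied.

#1 c + b = 1 + 1 = 2; 2 < 5  true
#2 f = 7 > 6, so we need e ≤ 4; e = 4 ≤ 4  true
#3 h^2 + f^2 = 13^2 + 7^2 = 169 + 49 = 218, not 219  false
#4 d * e = 13 * 4 = 52, not 53  false
#5 5b - 3h = 5(1) - 3(13) = -34  true
#6 c * h = 1 * 13 = 13  true
#7 c = 1, but 1 is required to differ  false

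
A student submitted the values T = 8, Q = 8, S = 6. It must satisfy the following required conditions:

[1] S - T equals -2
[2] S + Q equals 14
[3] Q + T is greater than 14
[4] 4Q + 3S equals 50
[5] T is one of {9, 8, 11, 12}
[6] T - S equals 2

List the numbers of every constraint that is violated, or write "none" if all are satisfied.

[1] S - T = 6 - 8 = -2  ✔
[2] S + Q = 6 + 8 = 14  ✔
[3] Q + T = 8 + 8 = 16; 16 > 14  ✔
[4] 4Q + 3S = 4(8) + 3(6) = 50  ✔
[5] T = 8 is in {9, 8, 11, 12}  ✔
[6] T - S = 8 - 6 = 2  ✔

Yes — all constraints hold.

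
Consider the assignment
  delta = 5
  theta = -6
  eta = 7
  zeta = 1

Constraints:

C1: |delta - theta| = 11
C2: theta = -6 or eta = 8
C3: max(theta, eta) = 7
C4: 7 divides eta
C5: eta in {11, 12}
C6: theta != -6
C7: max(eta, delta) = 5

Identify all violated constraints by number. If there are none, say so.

C1: |5 - (-6)| = 11 — holds.
C2: theta = -6 = -6 (first disjunct) — holds.
C3: max(-6, 7) = 7 — holds.
C4: 7 / 7 = 1, so 7 divides 7 — holds.
C5: eta = 7 is not in {11, 12} — fails.
C6: theta = -6, but -6 is required to differ — fails.
C7: max(7, 5) = 7, not 5 — fails.

No — constraints 5, 6, and 7 are not satisfied.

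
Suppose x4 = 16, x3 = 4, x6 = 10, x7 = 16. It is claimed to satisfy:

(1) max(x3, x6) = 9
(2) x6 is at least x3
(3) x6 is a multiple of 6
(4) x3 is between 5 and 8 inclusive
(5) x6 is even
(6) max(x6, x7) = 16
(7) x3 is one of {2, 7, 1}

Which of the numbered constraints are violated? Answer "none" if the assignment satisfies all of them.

No — constraints 1, 3, 4, and 7 are not satisfied.

(1) max(4, 10) = 10, not 9 — does not hold.
(2) x6 = 10, x3 = 4; 10 ≥ 4 — holds.
(3) 10 = 6*1 + 4, so 6 does not divide 10 — does not hold.
(4) x3 = 4 is outside [5, 8] — does not hold.
(5) x6 = 10 is even — holds.
(6) max(10, 16) = 16 — holds.
(7) x3 = 4 is not in {2, 7, 1} — does not hold.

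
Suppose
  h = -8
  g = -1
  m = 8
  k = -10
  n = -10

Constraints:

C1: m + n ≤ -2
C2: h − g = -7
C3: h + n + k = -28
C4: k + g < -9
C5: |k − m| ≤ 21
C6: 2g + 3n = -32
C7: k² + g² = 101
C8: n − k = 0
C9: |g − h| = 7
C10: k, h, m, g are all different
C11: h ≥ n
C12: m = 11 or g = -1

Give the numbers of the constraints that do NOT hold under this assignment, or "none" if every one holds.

All constraints are satisfied.

C1: m + n = 8 + (-10) = -2; -2 ≤ -2  holds
C2: h − g = -8 − (-1) = -7  holds
C3: h + n + k = -8 + (-10) + (-10) = -28  holds
C4: k + g = -10 + (-1) = -11; -11 < -9  holds
C5: |-10 − 8| = 18; 18 ≤ 21  holds
C6: 2g + 3n = 2(-1) + 3(-10) = -32  holds
C7: k² + g² = (-10)² + (-1)² = 100 + 1 = 101  holds
C8: n − k = -10 − (-10) = 0  holds
C9: |-1 − (-8)| = 7  holds
C10: values -10, -8, 8, -1 are pairwise distinct  holds
C11: h = -8, n = -10; -8 ≥ -10  holds
C12: m = 8 ≠ 11, but g = -1 = -1 (second disjunct)  holds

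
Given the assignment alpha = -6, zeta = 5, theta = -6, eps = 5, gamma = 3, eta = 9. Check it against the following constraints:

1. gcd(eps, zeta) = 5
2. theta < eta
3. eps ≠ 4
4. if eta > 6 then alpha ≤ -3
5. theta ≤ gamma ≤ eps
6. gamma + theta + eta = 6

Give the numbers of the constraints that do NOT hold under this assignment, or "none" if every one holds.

The assignment satisfies every constraint.

1. gcd(5, 5) = 5 — holds.
2. theta = -6, eta = 9; -6 < 9 — holds.
3. eps = 5, and 5 ≠ 4 — holds.
4. eta = 9 > 6, so we need alpha ≤ -3; alpha = -6 ≤ -3 — holds.
5. values -6 ≤ 3 ≤ 5 — holds.
6. gamma + theta + eta = 3 + (-6) + 9 = 6 — holds.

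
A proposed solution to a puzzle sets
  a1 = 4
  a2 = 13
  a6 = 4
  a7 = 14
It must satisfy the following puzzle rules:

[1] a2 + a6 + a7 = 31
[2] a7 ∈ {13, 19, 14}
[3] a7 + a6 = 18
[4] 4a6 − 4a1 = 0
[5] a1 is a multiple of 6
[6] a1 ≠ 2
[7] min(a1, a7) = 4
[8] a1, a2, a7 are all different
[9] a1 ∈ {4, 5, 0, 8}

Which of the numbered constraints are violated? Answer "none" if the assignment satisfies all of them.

Constraint 5 does not hold.

[1] a2 + a6 + a7 = 13 + 4 + 14 = 31 — holds.
[2] a7 = 14 is in {13, 19, 14} — holds.
[3] a7 + a6 = 14 + 4 = 18 — holds.
[4] 4a6 − 4a1 = 4(4) − 4(4) = 0 — holds.
[5] 4 = 6×0 + 4, so 6 does not divide 4 — does not hold.
[6] a1 = 4, and 4 ≠ 2 — holds.
[7] min(4, 14) = 4 — holds.
[8] values 4, 13, 14 are pairwise distinct — holds.
[9] a1 = 4 is in {4, 5, 0, 8} — holds.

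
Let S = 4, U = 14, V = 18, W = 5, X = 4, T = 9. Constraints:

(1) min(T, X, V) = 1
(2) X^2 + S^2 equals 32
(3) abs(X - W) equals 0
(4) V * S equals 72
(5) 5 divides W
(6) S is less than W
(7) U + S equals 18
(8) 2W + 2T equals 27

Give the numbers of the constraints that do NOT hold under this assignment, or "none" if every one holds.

Violated: 1, 3, and 8.

(1) min(9, 4, 18) = 4, not 1 — violated.
(2) X^2 + S^2 = 4^2 + 4^2 = 16 + 16 = 32 — satisfied.
(3) abs(4 - 5) = 1, not 0 — violated.
(4) V * S = 18 * 4 = 72 — satisfied.
(5) 5 / 5 = 1, so 5 divides 5 — satisfied.
(6) S = 4, W = 5; 4 < 5 — satisfied.
(7) U + S = 14 + 4 = 18 — satisfied.
(8) 2W + 2T = 2(5) + 2(9) = 28, not 27 — violated.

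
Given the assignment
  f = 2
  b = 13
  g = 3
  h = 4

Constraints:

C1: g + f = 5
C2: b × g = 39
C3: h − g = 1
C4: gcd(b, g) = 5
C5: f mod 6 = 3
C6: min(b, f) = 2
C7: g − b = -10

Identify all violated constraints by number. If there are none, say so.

C1: g + f = 3 + 2 = 5  ✓
C2: b × g = 13 × 3 = 39  ✓
C3: h − g = 4 − 3 = 1  ✓
C4: gcd(13, 3) = 1, not 5  ✗
C5: 2 mod 6 = 2, not 3  ✗
C6: min(13, 2) = 2  ✓
C7: g − b = 3 − 13 = -10  ✓

Violated: 4 and 5.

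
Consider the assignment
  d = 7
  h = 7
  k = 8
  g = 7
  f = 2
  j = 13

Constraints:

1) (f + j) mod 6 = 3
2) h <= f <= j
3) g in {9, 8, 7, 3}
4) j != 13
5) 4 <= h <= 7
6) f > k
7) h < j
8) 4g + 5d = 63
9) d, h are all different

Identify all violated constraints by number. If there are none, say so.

No — constraints 2, 4, 6, and 9 are not satisfied.

1) f + j = 15; 15 mod 6 = 3  true
2) values 7, 2, 13; h = 7 is not <= f = 2  false
3) g = 7 is in {9, 8, 7, 3}  true
4) j = 13, but 13 is required to differ  false
5) h = 7 lies in [4, 7]  true
6) f = 2, k = 8; 2 ≤ 8 (want >)  false
7) h = 7, j = 13; 7 < 13  true
8) 4g + 5d = 4(7) + 5(7) = 63  true
9) d = h = 7, not all different  false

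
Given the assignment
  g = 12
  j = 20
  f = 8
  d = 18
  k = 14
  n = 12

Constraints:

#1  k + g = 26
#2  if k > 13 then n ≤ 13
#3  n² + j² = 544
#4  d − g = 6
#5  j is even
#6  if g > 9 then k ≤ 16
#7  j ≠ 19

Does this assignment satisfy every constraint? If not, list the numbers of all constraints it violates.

No violations.

#1 k + g = 14 + 12 = 26 — OK.
#2 k = 14 > 13, so we need n ≤ 13; n = 12 ≤ 13 — OK.
#3 n² + j² = 12² + 20² = 144 + 400 = 544 — OK.
#4 d − g = 18 − 12 = 6 — OK.
#5 j = 20 is even — OK.
#6 g = 12 > 9, so we need k ≤ 16; k = 14 ≤ 16 — OK.
#7 j = 20, and 20 ≠ 19 — OK.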